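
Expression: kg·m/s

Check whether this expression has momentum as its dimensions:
Yes

The expression kg·m/s has dimensions [L M T^-1], which is exactly momentum [L M T^-1].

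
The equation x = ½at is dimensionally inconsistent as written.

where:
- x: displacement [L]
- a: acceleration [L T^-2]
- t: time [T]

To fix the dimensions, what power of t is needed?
The exponent of t should be 2: x = ½at^2

The LHS x has dimensions [L]; t has dimensions [T].
As written, the RHS ½at (exponent 1 on t) has dimensions [L T^-1], which does not match.
With exponent 2, the RHS ½at^2 has dimensions [L], matching the LHS.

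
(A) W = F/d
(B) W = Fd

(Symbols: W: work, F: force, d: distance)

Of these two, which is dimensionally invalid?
(A)

(A) W = F/d: LHS [L^2 M T^-2], RHS [M T^-2] ✗
(B) W = Fd: LHS [L^2 M T^-2], RHS [L^2 M T^-2] ✓

Expression (A) W = F/d is dimensionally incorrect.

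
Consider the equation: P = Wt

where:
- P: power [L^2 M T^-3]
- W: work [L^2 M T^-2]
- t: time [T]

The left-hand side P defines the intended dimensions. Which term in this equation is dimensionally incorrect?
The right-hand side term Wt

P has dimensions [L^2 M T^-3], but Wt has dimensions [L^2 M T^-1], so the term Wt is dimensionally wrong for P.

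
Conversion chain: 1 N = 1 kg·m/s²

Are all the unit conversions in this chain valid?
The chain is correct (no errors).

Correct: Newton is defined as kg·m/s²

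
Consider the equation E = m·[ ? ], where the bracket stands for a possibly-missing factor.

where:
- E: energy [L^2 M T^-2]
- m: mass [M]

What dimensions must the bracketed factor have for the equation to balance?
[L^2 T^-2] — velocity squared (e.g. v²)

E has dimensions [L^2 M T^-2]; m has dimensions [M].
The bracketed factor must supply [L^2 M T^-2] / [M] = [L^2 T^-2].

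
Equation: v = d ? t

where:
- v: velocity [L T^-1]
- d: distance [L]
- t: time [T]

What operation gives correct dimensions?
division (÷): v = d ÷ t

v [L T^-1]; d [L]; t [T].
d × t → [L T] ✗
d ÷ t → [L T^-1] ✓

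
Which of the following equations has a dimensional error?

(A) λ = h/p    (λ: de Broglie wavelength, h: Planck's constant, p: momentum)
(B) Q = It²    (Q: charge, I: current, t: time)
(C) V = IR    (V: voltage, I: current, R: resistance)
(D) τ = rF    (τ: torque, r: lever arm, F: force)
(B) Q = It²

The equation (B) Q = It² is dimensionally incorrect.

LHS (Q): [I T]
RHS (It²): [I T^2] ✗

The dimensions do not match. The other three equations balance.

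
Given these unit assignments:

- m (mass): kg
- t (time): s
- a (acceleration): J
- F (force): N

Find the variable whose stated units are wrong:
a

The variable a (acceleration) should have units m/s², not J.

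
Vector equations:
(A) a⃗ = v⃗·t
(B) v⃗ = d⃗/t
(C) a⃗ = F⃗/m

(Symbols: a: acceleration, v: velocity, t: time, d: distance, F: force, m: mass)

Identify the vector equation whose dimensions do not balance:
(A) a⃗ = v⃗·t

(A) a⃗ = v⃗·t: LHS [L T^-2], RHS [L] ✗ — acceleration is velocity per time; should be v⃗/t
(B) v⃗ = d⃗/t: LHS [L T^-1], RHS [L T^-1] ✓ — displacement (vector) divided by time (scalar)
(C) a⃗ = F⃗/m: LHS [L T^-2], RHS [L T^-2] ✓ — force (vector) divided by mass (scalar)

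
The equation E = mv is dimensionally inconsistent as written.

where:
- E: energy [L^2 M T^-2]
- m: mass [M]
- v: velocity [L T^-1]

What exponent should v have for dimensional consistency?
The exponent of v should be 2: E = mv^2

The LHS E has dimensions [L^2 M T^-2]; v has dimensions [L T^-1].
As written, the RHS mv (exponent 1 on v) has dimensions [L M T^-1], which does not match.
With exponent 2, the RHS mv^2 has dimensions [L^2 M T^-2], matching the LHS.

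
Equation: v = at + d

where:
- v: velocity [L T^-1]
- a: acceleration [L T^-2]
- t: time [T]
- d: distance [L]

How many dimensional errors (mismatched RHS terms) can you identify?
1

LHS v: [L T^-1]
- at: [L T^-1] ✓
- d: [L] ✗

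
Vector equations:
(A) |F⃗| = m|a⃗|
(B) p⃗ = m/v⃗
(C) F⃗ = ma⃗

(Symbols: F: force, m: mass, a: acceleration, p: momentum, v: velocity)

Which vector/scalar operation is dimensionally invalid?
(B) p⃗ = m/v⃗

(A) |F⃗| = m|a⃗|: LHS [L M T^-2], RHS [L M T^-2] ✓ — magnitudes of vectors are scalars
(B) p⃗ = m/v⃗: LHS [L M T^-1], RHS [L^-1 M T] ✗ — momentum is mass times velocity; should be mv⃗ (and division by a vector is undefined)
(C) F⃗ = ma⃗: LHS [L M T^-2], RHS [L M T^-2] ✓ — Force and acceleration are vectors, mass is a scalar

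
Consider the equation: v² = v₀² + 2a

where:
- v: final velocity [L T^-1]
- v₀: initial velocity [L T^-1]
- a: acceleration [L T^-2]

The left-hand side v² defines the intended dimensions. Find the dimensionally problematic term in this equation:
The term 2a

Checking each RHS term against the LHS:
- v₀²: [L^2 T^-2] — matches v² [L^2 T^-2] ✓
- 2a: [L T^-2] — does NOT match v² [L^2 T^-2] ✗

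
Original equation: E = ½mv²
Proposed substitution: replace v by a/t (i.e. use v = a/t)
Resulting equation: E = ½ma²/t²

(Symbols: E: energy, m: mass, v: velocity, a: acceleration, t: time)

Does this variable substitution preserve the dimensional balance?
No

[v] = [L T^-1] and [a/t] = [L T^-3]. These differ, so the substitution replaces a quantity by one of different dimensions and the result E = ½ma²/t² has LHS [L^2 M T^-2] vs RHS [L^2 M T^-6] — inconsistent.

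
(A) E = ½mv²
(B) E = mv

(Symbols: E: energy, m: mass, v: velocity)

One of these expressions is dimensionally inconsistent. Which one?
(B)

(A) E = ½mv²: LHS [L^2 M T^-2], RHS [L^2 M T^-2] ✓
(B) E = mv: LHS [L^2 M T^-2], RHS [L M T^-1] ✗

Expression (B) E = mv is dimensionally incorrect.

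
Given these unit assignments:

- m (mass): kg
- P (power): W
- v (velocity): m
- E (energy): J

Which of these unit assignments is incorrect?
v

The variable v (velocity) should have units m/s, not m.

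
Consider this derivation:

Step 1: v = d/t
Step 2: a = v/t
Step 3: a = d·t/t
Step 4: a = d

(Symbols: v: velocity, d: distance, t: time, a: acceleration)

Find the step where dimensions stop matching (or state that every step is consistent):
Step 3

Step 1: v = d/t → LHS [L T^-1], RHS [L T^-1] ✓
Step 2: a = v/t → LHS [L T^-2], RHS [L T^-2] ✓
Step 3: a = d·t/t → LHS [L T^-2], RHS [L] ✗

The first dimensional inconsistency appears in step 3: a = d·t/t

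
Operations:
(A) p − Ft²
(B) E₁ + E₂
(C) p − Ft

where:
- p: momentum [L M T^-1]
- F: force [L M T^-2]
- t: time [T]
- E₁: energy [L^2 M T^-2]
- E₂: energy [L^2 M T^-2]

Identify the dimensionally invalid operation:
(A) p − Ft²

(A) p − Ft²: p [L M T^-1] and Ft² [L M] — different dimensions cannot be added/subtracted ✗
(B) E₁ + E₂: E₁ [L^2 M T^-2] and E₂ [L^2 M T^-2] — same dimensions ✓
(C) p − Ft: p [L M T^-1] and Ft [L M T^-1] — same dimensions ✓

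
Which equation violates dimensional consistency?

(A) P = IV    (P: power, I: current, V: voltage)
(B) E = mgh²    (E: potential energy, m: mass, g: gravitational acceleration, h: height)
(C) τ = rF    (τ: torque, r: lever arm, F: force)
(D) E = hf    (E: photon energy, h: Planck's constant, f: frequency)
(B) E = mgh²

The equation (B) E = mgh² is dimensionally incorrect.

LHS (E): [L^2 M T^-2]
RHS (mgh²): [L^3 M T^-2] ✗

The dimensions do not match. The other three equations balance.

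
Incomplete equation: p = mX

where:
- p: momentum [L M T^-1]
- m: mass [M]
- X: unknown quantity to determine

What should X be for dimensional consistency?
X = v (velocity), dimensions [L T^-1]

p has dimensions [L M T^-1]; the rest of the RHS (m) has dimensions [M].
So X must have dimensions [L T^-1] — X = v (velocity).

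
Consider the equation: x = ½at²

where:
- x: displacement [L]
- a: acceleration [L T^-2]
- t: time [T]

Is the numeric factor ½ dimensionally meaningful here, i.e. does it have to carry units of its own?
No

x has dimensions [L] and at² already has dimensions [L], so the equation balances without ½ contributing any dimensions. ½ is a pure (dimensionless) number; changing or removing it would not affect dimensional consistency.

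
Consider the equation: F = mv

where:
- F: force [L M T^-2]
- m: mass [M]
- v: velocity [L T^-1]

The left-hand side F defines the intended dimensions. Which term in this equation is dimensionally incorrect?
The right-hand side term mv

F has dimensions [L M T^-2], but mv has dimensions [L M T^-1], so the term mv is dimensionally wrong for F.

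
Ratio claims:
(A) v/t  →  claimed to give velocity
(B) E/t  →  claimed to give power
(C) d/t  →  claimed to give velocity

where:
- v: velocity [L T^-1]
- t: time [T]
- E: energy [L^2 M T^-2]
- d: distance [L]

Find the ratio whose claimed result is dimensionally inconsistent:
(A) v/t does not give velocity

(A) v/t: [L T^-2] ≠ velocity [L T^-1] ✗
(B) E/t: [L^2 M T^-3] = power [L^2 M T^-3] ✓
(C) d/t: [L T^-1] = velocity [L T^-1] ✓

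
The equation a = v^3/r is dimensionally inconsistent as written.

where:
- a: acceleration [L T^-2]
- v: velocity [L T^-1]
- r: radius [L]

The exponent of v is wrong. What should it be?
The exponent of v should be 2: a = v^2/r

The LHS a has dimensions [L T^-2]; v has dimensions [L T^-1].
As written, the RHS v^3/r (exponent 3 on v) has dimensions [L^2 T^-3], which does not match.
With exponent 2, the RHS v^2/r has dimensions [L T^-2], matching the LHS.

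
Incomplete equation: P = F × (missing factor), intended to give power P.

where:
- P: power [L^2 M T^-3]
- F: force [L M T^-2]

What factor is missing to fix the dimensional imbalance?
v (velocity), dimensions [L T^-1]

P has dimensions [L^2 M T^-3] and F has dimensions [L M T^-2].
The missing factor must have dimensions [L^2 M T^-3] / [L M T^-2] = [L T^-1], i.e. velocity (v).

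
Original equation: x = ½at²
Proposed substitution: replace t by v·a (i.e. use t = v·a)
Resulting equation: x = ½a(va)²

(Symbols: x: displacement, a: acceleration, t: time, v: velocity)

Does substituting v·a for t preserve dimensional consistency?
No

[t] = [T] and [v·a] = [L^2 T^-3]. These differ, so the substitution replaces a quantity by one of different dimensions and the result x = ½a(va)² has LHS [L] vs RHS [L^5 T^-8] — inconsistent.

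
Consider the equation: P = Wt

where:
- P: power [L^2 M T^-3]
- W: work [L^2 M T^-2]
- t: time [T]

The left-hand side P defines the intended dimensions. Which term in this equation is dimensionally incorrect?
The right-hand side term Wt

P has dimensions [L^2 M T^-3], but Wt has dimensions [L^2 M T^-1], so the term Wt is dimensionally wrong for P.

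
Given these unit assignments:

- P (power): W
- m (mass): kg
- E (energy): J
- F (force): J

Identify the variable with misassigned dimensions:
F

The variable F (force) should have units N, not J.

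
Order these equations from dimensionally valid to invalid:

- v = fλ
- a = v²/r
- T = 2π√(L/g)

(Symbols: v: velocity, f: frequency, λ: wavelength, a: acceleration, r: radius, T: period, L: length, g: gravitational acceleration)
Dimensionally correct: v = fλ, a = v²/r, T = 2π√(L/g)
Dimensionally incorrect: none
Ordered (correct first, then incorrect): v = fλ, a = v²/r, T = 2π√(L/g)

- v = fλ: LHS [L T^-1], RHS [L T^-1] → correct ✓
- a = v²/r: LHS [L T^-2], RHS [L T^-2] → correct ✓
- T = 2π√(L/g): LHS [T], RHS [T] → correct ✓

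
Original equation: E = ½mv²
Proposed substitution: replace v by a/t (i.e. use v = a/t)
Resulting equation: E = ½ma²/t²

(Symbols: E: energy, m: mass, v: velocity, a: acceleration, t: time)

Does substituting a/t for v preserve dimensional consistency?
No

[v] = [L T^-1] and [a/t] = [L T^-3]. These differ, so the substitution replaces a quantity by one of different dimensions and the result E = ½ma²/t² has LHS [L^2 M T^-2] vs RHS [L^2 M T^-6] — inconsistent.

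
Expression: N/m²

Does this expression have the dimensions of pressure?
Yes

The expression N/m² has dimensions [L^-1 M T^-2], which is exactly pressure [L^-1 M T^-2].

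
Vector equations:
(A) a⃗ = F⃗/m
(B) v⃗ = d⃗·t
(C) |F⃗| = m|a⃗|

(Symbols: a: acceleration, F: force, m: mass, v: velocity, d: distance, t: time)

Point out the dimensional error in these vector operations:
(B) v⃗ = d⃗·t

(A) a⃗ = F⃗/m: LHS [L T^-2], RHS [L T^-2] ✓ — force (vector) divided by mass (scalar)
(B) v⃗ = d⃗·t: LHS [L T^-1], RHS [L T] ✗ — velocity is displacement per time; should be d⃗/t
(C) |F⃗| = m|a⃗|: LHS [L M T^-2], RHS [L M T^-2] ✓ — magnitudes of vectors are scalars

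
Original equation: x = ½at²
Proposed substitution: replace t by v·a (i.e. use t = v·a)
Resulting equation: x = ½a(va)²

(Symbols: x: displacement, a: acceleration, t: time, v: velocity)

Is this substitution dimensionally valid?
No

[t] = [T] and [v·a] = [L^2 T^-3]. These differ, so the substitution replaces a quantity by one of different dimensions and the result x = ½a(va)² has LHS [L] vs RHS [L^5 T^-8] — inconsistent.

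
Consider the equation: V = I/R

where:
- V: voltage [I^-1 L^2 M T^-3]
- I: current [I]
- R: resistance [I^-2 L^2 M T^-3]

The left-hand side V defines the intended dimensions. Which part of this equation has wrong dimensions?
The right-hand side term I/R

V has dimensions [I^-1 L^2 M T^-3], but I/R has dimensions [I^3 L^-2 M^-1 T^3], so the term I/R is dimensionally wrong for V.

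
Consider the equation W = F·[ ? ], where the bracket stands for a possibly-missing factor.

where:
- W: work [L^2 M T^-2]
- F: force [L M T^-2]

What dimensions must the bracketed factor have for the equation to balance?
[L] — length (e.g. a distance d)

W has dimensions [L^2 M T^-2]; F has dimensions [L M T^-2].
The bracketed factor must supply [L^2 M T^-2] / [L M T^-2] = [L].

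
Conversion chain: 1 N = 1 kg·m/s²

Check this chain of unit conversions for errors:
The chain is correct (no errors).

Correct: Newton is defined as kg·m/s²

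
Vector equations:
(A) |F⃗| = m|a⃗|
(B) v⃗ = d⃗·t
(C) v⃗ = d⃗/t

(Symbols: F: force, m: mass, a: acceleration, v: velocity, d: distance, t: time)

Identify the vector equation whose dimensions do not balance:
(B) v⃗ = d⃗·t

(A) |F⃗| = m|a⃗|: LHS [L M T^-2], RHS [L M T^-2] ✓ — magnitudes of vectors are scalars
(B) v⃗ = d⃗·t: LHS [L T^-1], RHS [L T] ✗ — velocity is displacement per time; should be d⃗/t
(C) v⃗ = d⃗/t: LHS [L T^-1], RHS [L T^-1] ✓ — displacement (vector) divided by time (scalar)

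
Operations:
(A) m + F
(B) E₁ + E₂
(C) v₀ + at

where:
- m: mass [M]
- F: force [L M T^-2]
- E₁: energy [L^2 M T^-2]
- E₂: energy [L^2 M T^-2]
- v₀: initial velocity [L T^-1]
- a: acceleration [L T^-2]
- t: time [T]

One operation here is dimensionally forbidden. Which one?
(A) m + F

(A) m + F: m [M] and F [L M T^-2] — different dimensions cannot be added/subtracted ✗
(B) E₁ + E₂: E₁ [L^2 M T^-2] and E₂ [L^2 M T^-2] — same dimensions ✓
(C) v₀ + at: v₀ [L T^-1] and at [L T^-1] — same dimensions ✓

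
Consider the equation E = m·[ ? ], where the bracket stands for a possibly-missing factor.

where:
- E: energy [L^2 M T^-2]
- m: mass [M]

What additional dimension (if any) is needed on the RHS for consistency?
[L^2 T^-2] — velocity squared (e.g. v²)

E has dimensions [L^2 M T^-2]; m has dimensions [M].
The bracketed factor must supply [L^2 M T^-2] / [M] = [L^2 T^-2].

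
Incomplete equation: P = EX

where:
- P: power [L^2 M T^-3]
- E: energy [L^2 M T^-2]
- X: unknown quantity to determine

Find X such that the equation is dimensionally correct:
X = f (inverse time / frequency (1/t)), dimensions [T^-1]

P has dimensions [L^2 M T^-3]; the rest of the RHS (E) has dimensions [L^2 M T^-2].
So X must have dimensions [T^-1] — X = f (inverse time / frequency (1/t)).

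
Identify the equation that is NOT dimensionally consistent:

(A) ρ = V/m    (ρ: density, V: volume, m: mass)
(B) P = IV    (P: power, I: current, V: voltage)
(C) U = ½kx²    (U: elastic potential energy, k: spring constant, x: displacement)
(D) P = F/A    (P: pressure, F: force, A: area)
(A) ρ = V/m

The equation (A) ρ = V/m is dimensionally incorrect.

LHS (ρ): [L^-3 M]
RHS (V/m): [L^3 M^-1] ✗

The dimensions do not match. The other three equations balance.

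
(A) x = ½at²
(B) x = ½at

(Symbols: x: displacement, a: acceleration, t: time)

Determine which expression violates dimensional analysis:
(B)

(A) x = ½at²: LHS [L], RHS [L] ✓
(B) x = ½at: LHS [L], RHS [L T^-1] ✗

Expression (B) x = ½at is dimensionally incorrect.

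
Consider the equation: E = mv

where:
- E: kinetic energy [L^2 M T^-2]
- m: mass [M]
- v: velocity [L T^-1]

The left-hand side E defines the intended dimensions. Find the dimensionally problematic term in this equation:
The right-hand side term mv

E has dimensions [L^2 M T^-2], but mv has dimensions [L M T^-1], so the term mv is dimensionally wrong for E.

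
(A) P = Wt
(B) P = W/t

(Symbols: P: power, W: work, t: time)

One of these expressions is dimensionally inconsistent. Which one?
(A)

(A) P = Wt: LHS [L^2 M T^-3], RHS [L^2 M T^-1] ✗
(B) P = W/t: LHS [L^2 M T^-3], RHS [L^2 M T^-3] ✓

Expression (A) P = Wt is dimensionally incorrect.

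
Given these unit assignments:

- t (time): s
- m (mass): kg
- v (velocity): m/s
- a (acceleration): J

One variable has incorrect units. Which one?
a

The variable a (acceleration) should have units m/s², not J.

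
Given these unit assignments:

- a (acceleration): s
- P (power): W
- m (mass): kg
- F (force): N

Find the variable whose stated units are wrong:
a

The variable a (acceleration) should have units m/s², not s.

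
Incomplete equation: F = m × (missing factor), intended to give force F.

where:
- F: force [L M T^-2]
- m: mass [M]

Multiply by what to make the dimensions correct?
a (acceleration), dimensions [L T^-2]

F has dimensions [L M T^-2] and m has dimensions [M].
The missing factor must have dimensions [L M T^-2] / [M] = [L T^-2], i.e. acceleration (a).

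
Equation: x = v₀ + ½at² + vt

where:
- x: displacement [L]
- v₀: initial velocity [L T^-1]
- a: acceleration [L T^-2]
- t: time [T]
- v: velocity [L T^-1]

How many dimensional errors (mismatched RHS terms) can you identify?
1

LHS x: [L]
- v₀: [L T^-1] ✗
- ½at²: [L] ✓
- vt: [L] ✓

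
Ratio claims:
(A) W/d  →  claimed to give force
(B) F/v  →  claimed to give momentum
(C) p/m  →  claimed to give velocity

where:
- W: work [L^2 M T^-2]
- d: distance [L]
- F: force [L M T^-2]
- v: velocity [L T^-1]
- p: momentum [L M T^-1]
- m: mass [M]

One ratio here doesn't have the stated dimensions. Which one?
(B) F/v does not give momentum

(A) W/d: [L M T^-2] = force [L M T^-2] ✓
(B) F/v: [M T^-1] ≠ momentum [L M T^-1] ✗
(C) p/m: [L T^-1] = velocity [L T^-1] ✓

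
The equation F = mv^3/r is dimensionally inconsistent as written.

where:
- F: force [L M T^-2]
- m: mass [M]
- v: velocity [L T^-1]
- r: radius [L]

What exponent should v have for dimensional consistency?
The exponent of v should be 2: F = mv^2/r

The LHS F has dimensions [L M T^-2]; v has dimensions [L T^-1].
As written, the RHS mv^3/r (exponent 3 on v) has dimensions [L^2 M T^-3], which does not match.
With exponent 2, the RHS mv^2/r has dimensions [L M T^-2], matching the LHS.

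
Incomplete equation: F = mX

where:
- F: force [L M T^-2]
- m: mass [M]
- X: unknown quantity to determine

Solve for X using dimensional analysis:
X = a (acceleration), dimensions [L T^-2]

F has dimensions [L M T^-2]; the rest of the RHS (m) has dimensions [M].
So X must have dimensions [L T^-2] — X = a (acceleration).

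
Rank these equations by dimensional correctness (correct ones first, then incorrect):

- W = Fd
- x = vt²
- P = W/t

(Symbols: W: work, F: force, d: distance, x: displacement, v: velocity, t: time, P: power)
Dimensionally correct: W = Fd, P = W/t
Dimensionally incorrect: x = vt²
Ordered (correct first, then incorrect): W = Fd, P = W/t, x = vt²

- W = Fd: LHS [L^2 M T^-2], RHS [L^2 M T^-2] → correct ✓
- x = vt²: LHS [L], RHS [L T] → incorrect ✗
- P = W/t: LHS [L^2 M T^-3], RHS [L^2 M T^-3] → correct ✓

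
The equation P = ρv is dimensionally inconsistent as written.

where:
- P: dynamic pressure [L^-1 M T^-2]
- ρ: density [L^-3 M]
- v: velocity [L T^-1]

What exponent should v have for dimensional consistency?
The exponent of v should be 2: P = ρv^2

The LHS P has dimensions [L^-1 M T^-2]; v has dimensions [L T^-1].
As written, the RHS ρv (exponent 1 on v) has dimensions [L^-2 M T^-1], which does not match.
With exponent 2, the RHS ρv^2 has dimensions [L^-1 M T^-2], matching the LHS.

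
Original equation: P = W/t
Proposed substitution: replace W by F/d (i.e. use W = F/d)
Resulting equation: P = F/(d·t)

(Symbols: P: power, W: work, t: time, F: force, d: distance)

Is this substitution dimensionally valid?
No

[W] = [L^2 M T^-2] and [F/d] = [M T^-2]. These differ, so the substitution replaces a quantity by one of different dimensions and the result P = F/(d·t) has LHS [L^2 M T^-3] vs RHS [M T^-3] — inconsistent.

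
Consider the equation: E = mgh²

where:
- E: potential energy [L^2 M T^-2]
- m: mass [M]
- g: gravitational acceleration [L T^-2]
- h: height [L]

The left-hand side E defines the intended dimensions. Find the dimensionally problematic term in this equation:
The right-hand side term mgh²

E has dimensions [L^2 M T^-2], but mgh² has dimensions [L^3 M T^-2], so the term mgh² is dimensionally wrong for E.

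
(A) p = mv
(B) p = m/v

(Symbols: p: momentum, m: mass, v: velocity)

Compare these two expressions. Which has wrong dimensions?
(B)

(A) p = mv: LHS [L M T^-1], RHS [L M T^-1] ✓
(B) p = m/v: LHS [L M T^-1], RHS [L^-1 M T] ✗

Expression (B) p = m/v is dimensionally incorrect.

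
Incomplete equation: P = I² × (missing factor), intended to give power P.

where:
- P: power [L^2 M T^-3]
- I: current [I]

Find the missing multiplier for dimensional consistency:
R (resistance), dimensions [I^-2 L^2 M T^-3]

P has dimensions [L^2 M T^-3] and I² has dimensions [I^2].
The missing factor must have dimensions [L^2 M T^-3] / [I^2] = [I^-2 L^2 M T^-3], i.e. resistance (R).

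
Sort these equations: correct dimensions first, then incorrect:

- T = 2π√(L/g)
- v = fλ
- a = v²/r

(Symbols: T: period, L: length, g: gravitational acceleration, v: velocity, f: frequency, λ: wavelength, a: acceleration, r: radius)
Dimensionally correct: T = 2π√(L/g), v = fλ, a = v²/r
Dimensionally incorrect: none
Ordered (correct first, then incorrect): T = 2π√(L/g), v = fλ, a = v²/r

- T = 2π√(L/g): LHS [T], RHS [T] → correct ✓
- v = fλ: LHS [L T^-1], RHS [L T^-1] → correct ✓
- a = v²/r: LHS [L T^-2], RHS [L T^-2] → correct ✓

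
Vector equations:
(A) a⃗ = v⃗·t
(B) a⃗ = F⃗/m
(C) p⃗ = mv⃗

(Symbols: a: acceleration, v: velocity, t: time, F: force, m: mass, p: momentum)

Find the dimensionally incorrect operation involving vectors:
(A) a⃗ = v⃗·t

(A) a⃗ = v⃗·t: LHS [L T^-2], RHS [L] ✗ — acceleration is velocity per time; should be v⃗/t
(B) a⃗ = F⃗/m: LHS [L T^-2], RHS [L T^-2] ✓ — force (vector) divided by mass (scalar)
(C) p⃗ = mv⃗: LHS [L M T^-1], RHS [L M T^-1] ✓ — mass (scalar) times velocity (vector)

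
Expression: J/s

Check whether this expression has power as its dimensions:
Yes

The expression J/s has dimensions [L^2 M T^-3], which is exactly power [L^2 M T^-3].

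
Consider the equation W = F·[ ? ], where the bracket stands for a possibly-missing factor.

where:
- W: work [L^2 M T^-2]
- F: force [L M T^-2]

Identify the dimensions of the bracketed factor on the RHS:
[L] — length (e.g. a distance d)

W has dimensions [L^2 M T^-2]; F has dimensions [L M T^-2].
The bracketed factor must supply [L^2 M T^-2] / [L M T^-2] = [L].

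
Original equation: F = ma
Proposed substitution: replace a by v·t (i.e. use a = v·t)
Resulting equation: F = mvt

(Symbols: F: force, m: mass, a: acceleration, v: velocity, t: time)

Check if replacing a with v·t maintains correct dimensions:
No

[a] = [L T^-2] and [v·t] = [L]. These differ, so the substitution replaces a quantity by one of different dimensions and the result F = mvt has LHS [L M T^-2] vs RHS [L M] — inconsistent.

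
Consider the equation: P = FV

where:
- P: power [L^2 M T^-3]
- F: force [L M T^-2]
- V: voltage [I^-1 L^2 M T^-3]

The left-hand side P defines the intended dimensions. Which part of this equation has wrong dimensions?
The right-hand side term FV

P has dimensions [L^2 M T^-3], but FV has dimensions [I^-1 L^3 M^2 T^-5], so the term FV is dimensionally wrong for P.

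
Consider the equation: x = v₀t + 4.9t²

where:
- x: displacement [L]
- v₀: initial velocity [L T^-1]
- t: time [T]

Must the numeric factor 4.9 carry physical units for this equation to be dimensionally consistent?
Yes

x has dimensions [L], while t² alone has dimensions [T^2]. For the equation to balance, the factor 4.9 must carry dimensions [L T^-2] — it is a dimensional constant (a numerical value of a physical quantity with its units suppressed), not a pure number.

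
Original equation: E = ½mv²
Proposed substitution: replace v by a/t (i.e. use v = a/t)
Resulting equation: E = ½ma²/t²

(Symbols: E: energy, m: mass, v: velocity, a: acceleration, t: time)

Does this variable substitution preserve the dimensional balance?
No

[v] = [L T^-1] and [a/t] = [L T^-3]. These differ, so the substitution replaces a quantity by one of different dimensions and the result E = ½ma²/t² has LHS [L^2 M T^-2] vs RHS [L^2 M T^-6] — inconsistent.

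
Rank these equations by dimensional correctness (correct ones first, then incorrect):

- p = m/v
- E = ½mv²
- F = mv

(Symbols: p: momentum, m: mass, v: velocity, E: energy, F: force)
Dimensionally correct: E = ½mv²
Dimensionally incorrect: p = m/v, F = mv
Ordered (correct first, then incorrect): E = ½mv², p = m/v, F = mv

- p = m/v: LHS [L M T^-1], RHS [L^-1 M T] → incorrect ✗
- E = ½mv²: LHS [L^2 M T^-2], RHS [L^2 M T^-2] → correct ✓
- F = mv: LHS [L M T^-2], RHS [L M T^-1] → incorrect ✗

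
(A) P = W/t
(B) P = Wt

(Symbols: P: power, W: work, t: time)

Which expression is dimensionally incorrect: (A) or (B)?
(B)

(A) P = W/t: LHS [L^2 M T^-3], RHS [L^2 M T^-3] ✓
(B) P = Wt: LHS [L^2 M T^-3], RHS [L^2 M T^-1] ✗

Expression (B) P = Wt is dimensionally incorrect.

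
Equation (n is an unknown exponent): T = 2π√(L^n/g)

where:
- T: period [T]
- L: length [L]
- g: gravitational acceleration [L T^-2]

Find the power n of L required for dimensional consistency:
n = 1

T has dimensions [T]; L has dimensions [L].
With n = 1: 2π√(L^1/g) has dimensions [T], matching the LHS ✓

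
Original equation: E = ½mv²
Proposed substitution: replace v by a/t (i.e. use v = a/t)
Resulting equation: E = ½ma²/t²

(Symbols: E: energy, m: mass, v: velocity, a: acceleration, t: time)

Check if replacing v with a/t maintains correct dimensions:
No

[v] = [L T^-1] and [a/t] = [L T^-3]. These differ, so the substitution replaces a quantity by one of different dimensions and the result E = ½ma²/t² has LHS [L^2 M T^-2] vs RHS [L^2 M T^-6] — inconsistent.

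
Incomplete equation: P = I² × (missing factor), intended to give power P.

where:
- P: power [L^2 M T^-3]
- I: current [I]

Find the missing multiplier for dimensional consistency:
R (resistance), dimensions [I^-2 L^2 M T^-3]

P has dimensions [L^2 M T^-3] and I² has dimensions [I^2].
The missing factor must have dimensions [L^2 M T^-3] / [I^2] = [I^-2 L^2 M T^-3], i.e. resistance (R).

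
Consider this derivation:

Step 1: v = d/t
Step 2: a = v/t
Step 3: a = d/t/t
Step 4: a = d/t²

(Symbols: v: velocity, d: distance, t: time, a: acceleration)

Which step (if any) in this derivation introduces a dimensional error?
No step introduces an error — all steps are dimensionally consistent.

Step 1: v = d/t → LHS [L T^-1], RHS [L T^-1] ✓
Step 2: a = v/t → LHS [L T^-2], RHS [L T^-2] ✓
Step 3: a = d/t/t → LHS [L T^-2], RHS [L T^-2] ✓
Step 4: a = d/t² → LHS [L T^-2], RHS [L T^-2] ✓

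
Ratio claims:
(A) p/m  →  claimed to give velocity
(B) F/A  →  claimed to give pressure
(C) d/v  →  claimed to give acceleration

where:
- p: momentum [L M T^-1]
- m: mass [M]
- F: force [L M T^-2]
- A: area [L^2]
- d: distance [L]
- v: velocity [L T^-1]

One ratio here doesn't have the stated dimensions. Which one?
(C) d/v does not give acceleration

(A) p/m: [L T^-1] = velocity [L T^-1] ✓
(B) F/A: [L^-1 M T^-2] = pressure [L^-1 M T^-2] ✓
(C) d/v: [T] ≠ acceleration [L T^-2] ✗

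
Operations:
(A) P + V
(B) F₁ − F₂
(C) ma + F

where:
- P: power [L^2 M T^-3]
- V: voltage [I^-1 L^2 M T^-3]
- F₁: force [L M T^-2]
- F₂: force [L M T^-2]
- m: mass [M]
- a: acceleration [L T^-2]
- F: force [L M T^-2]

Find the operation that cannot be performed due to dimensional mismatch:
(A) P + V

(A) P + V: P [L^2 M T^-3] and V [I^-1 L^2 M T^-3] — different dimensions cannot be added/subtracted ✗
(B) F₁ − F₂: F₁ [L M T^-2] and F₂ [L M T^-2] — same dimensions ✓
(C) ma + F: ma [L M T^-2] and F [L M T^-2] — same dimensions ✓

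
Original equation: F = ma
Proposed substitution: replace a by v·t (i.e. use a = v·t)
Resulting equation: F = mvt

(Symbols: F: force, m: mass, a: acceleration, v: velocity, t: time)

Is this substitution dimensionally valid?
No

[a] = [L T^-2] and [v·t] = [L]. These differ, so the substitution replaces a quantity by one of different dimensions and the result F = mvt has LHS [L M T^-2] vs RHS [L M] — inconsistent.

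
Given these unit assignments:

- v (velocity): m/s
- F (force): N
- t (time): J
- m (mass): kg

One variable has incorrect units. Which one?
t

The variable t (time) should have units s, not J.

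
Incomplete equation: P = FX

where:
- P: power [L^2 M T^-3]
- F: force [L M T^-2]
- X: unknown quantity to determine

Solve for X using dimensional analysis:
X = v (velocity), dimensions [L T^-1]

P has dimensions [L^2 M T^-3]; the rest of the RHS (F) has dimensions [L M T^-2].
So X must have dimensions [L T^-1] — X = v (velocity).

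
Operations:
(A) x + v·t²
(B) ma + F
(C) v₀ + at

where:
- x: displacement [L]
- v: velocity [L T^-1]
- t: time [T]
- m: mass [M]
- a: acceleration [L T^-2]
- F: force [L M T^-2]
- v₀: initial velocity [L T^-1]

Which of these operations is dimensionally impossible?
(A) x + v·t²

(A) x + v·t²: x [L] and v·t² [L T] — different dimensions cannot be added/subtracted ✗
(B) ma + F: ma [L M T^-2] and F [L M T^-2] — same dimensions ✓
(C) v₀ + at: v₀ [L T^-1] and at [L T^-1] — same dimensions ✓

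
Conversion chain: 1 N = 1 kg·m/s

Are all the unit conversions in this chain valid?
The chain is incorrect (it contains an error).

Incorrect: Newton is kg·m/s², not kg·m/s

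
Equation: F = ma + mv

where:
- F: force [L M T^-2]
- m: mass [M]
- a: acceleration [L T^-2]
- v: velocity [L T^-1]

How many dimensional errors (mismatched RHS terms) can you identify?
1

LHS F: [L M T^-2]
- ma: [L M T^-2] ✓
- mv: [L M T^-1] ✗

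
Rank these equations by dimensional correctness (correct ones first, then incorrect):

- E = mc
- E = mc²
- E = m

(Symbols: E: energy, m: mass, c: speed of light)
Dimensionally correct: E = mc²
Dimensionally incorrect: E = mc, E = m
Ordered (correct first, then incorrect): E = mc², E = mc, E = m

- E = mc: LHS [L^2 M T^-2], RHS [L M T^-1] → incorrect ✗
- E = mc²: LHS [L^2 M T^-2], RHS [L^2 M T^-2] → correct ✓
- E = m: LHS [L^2 M T^-2], RHS [M] → incorrect ✗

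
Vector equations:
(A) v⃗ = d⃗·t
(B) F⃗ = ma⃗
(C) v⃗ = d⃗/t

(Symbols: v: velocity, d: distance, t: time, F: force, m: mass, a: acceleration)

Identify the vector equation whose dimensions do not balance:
(A) v⃗ = d⃗·t

(A) v⃗ = d⃗·t: LHS [L T^-1], RHS [L T] ✗ — velocity is displacement per time; should be d⃗/t
(B) F⃗ = ma⃗: LHS [L M T^-2], RHS [L M T^-2] ✓ — Force and acceleration are vectors, mass is a scalar
(C) v⃗ = d⃗/t: LHS [L T^-1], RHS [L T^-1] ✓ — displacement (vector) divided by time (scalar)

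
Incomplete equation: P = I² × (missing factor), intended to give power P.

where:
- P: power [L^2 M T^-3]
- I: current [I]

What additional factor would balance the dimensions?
R (resistance), dimensions [I^-2 L^2 M T^-3]

P has dimensions [L^2 M T^-3] and I² has dimensions [I^2].
The missing factor must have dimensions [L^2 M T^-3] / [I^2] = [I^-2 L^2 M T^-3], i.e. resistance (R).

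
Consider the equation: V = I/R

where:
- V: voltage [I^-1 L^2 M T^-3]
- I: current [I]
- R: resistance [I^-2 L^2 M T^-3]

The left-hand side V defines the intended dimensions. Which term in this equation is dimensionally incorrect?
The right-hand side term I/R

V has dimensions [I^-1 L^2 M T^-3], but I/R has dimensions [I^3 L^-2 M^-1 T^3], so the term I/R is dimensionally wrong for V.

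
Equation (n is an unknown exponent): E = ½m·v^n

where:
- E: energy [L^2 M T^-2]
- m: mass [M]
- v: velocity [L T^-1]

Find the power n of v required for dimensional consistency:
n = 2

E has dimensions [L^2 M T^-2]; v has dimensions [L T^-1].
The rest of the RHS has dimensions [M], so v^n must supply [L^2 T^-2].
With n = 2: ½m·v^2 has dimensions [L^2 M T^-2], matching the LHS ✓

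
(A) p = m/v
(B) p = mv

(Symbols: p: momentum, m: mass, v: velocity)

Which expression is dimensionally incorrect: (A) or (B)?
(A)

(A) p = m/v: LHS [L M T^-1], RHS [L^-1 M T] ✗
(B) p = mv: LHS [L M T^-1], RHS [L M T^-1] ✓

Expression (A) p = m/v is dimensionally incorrect.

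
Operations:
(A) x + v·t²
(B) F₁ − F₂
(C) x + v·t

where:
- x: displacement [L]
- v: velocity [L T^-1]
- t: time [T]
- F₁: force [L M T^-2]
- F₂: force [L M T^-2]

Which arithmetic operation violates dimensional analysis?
(A) x + v·t²

(A) x + v·t²: x [L] and v·t² [L T] — different dimensions cannot be added/subtracted ✗
(B) F₁ − F₂: F₁ [L M T^-2] and F₂ [L M T^-2] — same dimensions ✓
(C) x + v·t: x [L] and v·t [L] — same dimensions ✓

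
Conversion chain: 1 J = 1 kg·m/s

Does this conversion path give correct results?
The chain is incorrect (it contains an error).

Incorrect: Joule is kg·m²/s², not kg·m/s (that is momentum)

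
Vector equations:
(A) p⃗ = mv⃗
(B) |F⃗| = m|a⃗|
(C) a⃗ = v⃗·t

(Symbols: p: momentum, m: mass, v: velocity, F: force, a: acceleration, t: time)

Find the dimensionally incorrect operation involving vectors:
(C) a⃗ = v⃗·t

(A) p⃗ = mv⃗: LHS [L M T^-1], RHS [L M T^-1] ✓ — mass (scalar) times velocity (vector)
(B) |F⃗| = m|a⃗|: LHS [L M T^-2], RHS [L M T^-2] ✓ — magnitudes of vectors are scalars
(C) a⃗ = v⃗·t: LHS [L T^-2], RHS [L] ✗ — acceleration is velocity per time; should be v⃗/t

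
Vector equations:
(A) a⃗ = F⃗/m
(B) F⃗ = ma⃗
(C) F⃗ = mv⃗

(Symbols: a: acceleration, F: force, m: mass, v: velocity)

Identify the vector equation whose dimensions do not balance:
(C) F⃗ = mv⃗

(A) a⃗ = F⃗/m: LHS [L T^-2], RHS [L T^-2] ✓ — force (vector) divided by mass (scalar)
(B) F⃗ = ma⃗: LHS [L M T^-2], RHS [L M T^-2] ✓ — Force and acceleration are vectors, mass is a scalar
(C) F⃗ = mv⃗: LHS [L M T^-2], RHS [L M T^-1] ✗ — mass times velocity is momentum, not force; should be ma⃗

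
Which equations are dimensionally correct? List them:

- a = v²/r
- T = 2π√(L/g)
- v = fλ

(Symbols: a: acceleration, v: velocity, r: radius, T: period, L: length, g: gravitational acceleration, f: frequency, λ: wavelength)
Dimensionally correct: a = v²/r, T = 2π√(L/g), v = fλ
Dimensionally incorrect: none
Ordered (correct first, then incorrect): a = v²/r, T = 2π√(L/g), v = fλ

- a = v²/r: LHS [L T^-2], RHS [L T^-2] → correct ✓
- T = 2π√(L/g): LHS [T], RHS [T] → correct ✓
- v = fλ: LHS [L T^-1], RHS [L T^-1] → correct ✓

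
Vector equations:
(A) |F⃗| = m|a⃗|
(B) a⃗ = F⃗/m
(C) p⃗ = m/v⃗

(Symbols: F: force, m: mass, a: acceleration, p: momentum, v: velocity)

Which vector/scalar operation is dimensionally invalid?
(C) p⃗ = m/v⃗

(A) |F⃗| = m|a⃗|: LHS [L M T^-2], RHS [L M T^-2] ✓ — magnitudes of vectors are scalars
(B) a⃗ = F⃗/m: LHS [L T^-2], RHS [L T^-2] ✓ — force (vector) divided by mass (scalar)
(C) p⃗ = m/v⃗: LHS [L M T^-1], RHS [L^-1 M T] ✗ — momentum is mass times velocity; should be mv⃗ (and division by a vector is undefined)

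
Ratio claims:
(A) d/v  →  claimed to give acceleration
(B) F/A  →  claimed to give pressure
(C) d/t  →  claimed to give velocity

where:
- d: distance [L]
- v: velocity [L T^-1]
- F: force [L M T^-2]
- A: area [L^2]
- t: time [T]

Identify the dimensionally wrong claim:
(A) d/v does not give acceleration

(A) d/v: [T] ≠ acceleration [L T^-2] ✗
(B) F/A: [L^-1 M T^-2] = pressure [L^-1 M T^-2] ✓
(C) d/t: [L T^-1] = velocity [L T^-1] ✓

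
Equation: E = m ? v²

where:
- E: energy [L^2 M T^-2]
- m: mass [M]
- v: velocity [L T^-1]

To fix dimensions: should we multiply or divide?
multiplication (×): E = m × v²

E [L^2 M T^-2]; m [M]; v² [L^2 T^-2].
m × v² → [L^2 M T^-2] ✓
m ÷ v² → [L^-2 M T^2] ✗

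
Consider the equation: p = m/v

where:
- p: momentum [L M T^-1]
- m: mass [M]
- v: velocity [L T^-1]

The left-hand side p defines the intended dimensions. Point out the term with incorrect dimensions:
The right-hand side term m/v

p has dimensions [L M T^-1], but m/v has dimensions [L^-1 M T], so the term m/v is dimensionally wrong for p.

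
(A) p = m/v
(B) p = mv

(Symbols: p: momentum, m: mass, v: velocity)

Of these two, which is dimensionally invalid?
(A)

(A) p = m/v: LHS [L M T^-1], RHS [L^-1 M T] ✗
(B) p = mv: LHS [L M T^-1], RHS [L M T^-1] ✓

Expression (A) p = m/v is dimensionally incorrect.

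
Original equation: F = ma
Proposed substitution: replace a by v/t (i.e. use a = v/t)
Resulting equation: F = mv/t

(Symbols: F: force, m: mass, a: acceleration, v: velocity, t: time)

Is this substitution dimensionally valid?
Yes

[a] = [L T^-2] and [v/t] = [L T^-2]. These match, so the substitution replaces a quantity by one of the same dimensions and the result F = mv/t has LHS [L M T^-2] vs RHS [L M T^-2] — still consistent.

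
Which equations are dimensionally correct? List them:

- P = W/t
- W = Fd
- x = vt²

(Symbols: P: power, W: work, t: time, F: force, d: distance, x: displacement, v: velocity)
Dimensionally correct: P = W/t, W = Fd
Dimensionally incorrect: x = vt²
Ordered (correct first, then incorrect): P = W/t, W = Fd, x = vt²

- P = W/t: LHS [L^2 M T^-3], RHS [L^2 M T^-3] → correct ✓
- W = Fd: LHS [L^2 M T^-2], RHS [L^2 M T^-2] → correct ✓
- x = vt²: LHS [L], RHS [L T] → incorrect ✗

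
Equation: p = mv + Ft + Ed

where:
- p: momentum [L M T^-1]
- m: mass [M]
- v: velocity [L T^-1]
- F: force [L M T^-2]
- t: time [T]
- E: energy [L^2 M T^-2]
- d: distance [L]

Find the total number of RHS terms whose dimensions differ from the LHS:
1

LHS p: [L M T^-1]
- mv: [L M T^-1] ✓
- Ft: [L M T^-1] ✓
- Ed: [L^3 M T^-2] ✗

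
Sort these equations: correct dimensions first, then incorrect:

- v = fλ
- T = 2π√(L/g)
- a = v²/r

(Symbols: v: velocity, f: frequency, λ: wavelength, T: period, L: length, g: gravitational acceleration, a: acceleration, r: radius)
Dimensionally correct: v = fλ, T = 2π√(L/g), a = v²/r
Dimensionally incorrect: none
Ordered (correct first, then incorrect): v = fλ, T = 2π√(L/g), a = v²/r

- v = fλ: LHS [L T^-1], RHS [L T^-1] → correct ✓
- T = 2π√(L/g): LHS [T], RHS [T] → correct ✓
- a = v²/r: LHS [L T^-2], RHS [L T^-2] → correct ✓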